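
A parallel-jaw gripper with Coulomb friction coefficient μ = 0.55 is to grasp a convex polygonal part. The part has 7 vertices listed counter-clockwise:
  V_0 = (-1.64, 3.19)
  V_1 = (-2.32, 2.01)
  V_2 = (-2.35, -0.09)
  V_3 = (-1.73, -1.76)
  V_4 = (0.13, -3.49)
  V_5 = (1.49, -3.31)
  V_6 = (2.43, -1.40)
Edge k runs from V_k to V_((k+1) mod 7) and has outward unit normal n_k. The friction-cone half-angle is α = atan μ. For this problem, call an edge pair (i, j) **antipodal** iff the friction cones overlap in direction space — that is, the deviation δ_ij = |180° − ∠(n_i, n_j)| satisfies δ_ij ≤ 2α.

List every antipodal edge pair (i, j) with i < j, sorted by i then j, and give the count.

count = 8; pairs: (0,4), (0,5), (1,5), (1,6), (2,5), (2,6), (3,6), (4,6)

α = atan 0.55 = 28.81°;  2α = 57.62°
n_0 = (-0.8664, +0.4993)
n_1 = (-0.9999, +0.0143)
n_2 = (-0.9375, -0.3480)
n_3 = (-0.6811, -0.7322)
n_4 = (+0.1312, -0.9914)
n_5 = (+0.8972, -0.4416)
n_6 = (+0.7482, +0.6635)
  (0,1): δ = 150.86°  ·
  (0,2): δ = 129.68°  ·
  (0,3): δ = 102.97°  ·
  (0,4): δ = 52.51°  ✓
  (0,5): δ = 3.75°  ✓
  (0,6): δ = 71.52°  ·
  (1,2): δ = 158.81°  ·
  (1,3): δ = 132.11°  ·
  (1,4): δ = 81.64°  ·
  (1,5): δ = 25.39°  ✓
  (1,6): δ = 42.38°  ✓
  (2,3): δ = 153.29°  ·
  (2,4): δ = 102.83°  ·
  (2,5): δ = 46.57°  ✓
  (2,6): δ = 21.20°  ✓
  (3,4): δ = 129.53°  ·
  (3,5): δ = 73.28°  ·
  (3,6): δ = 5.51°  ✓
  (4,5): δ = 123.74°  ·
  (4,6): δ = 55.98°  ✓
  (5,6): δ = 112.23°  ·
antipodal pairs: 8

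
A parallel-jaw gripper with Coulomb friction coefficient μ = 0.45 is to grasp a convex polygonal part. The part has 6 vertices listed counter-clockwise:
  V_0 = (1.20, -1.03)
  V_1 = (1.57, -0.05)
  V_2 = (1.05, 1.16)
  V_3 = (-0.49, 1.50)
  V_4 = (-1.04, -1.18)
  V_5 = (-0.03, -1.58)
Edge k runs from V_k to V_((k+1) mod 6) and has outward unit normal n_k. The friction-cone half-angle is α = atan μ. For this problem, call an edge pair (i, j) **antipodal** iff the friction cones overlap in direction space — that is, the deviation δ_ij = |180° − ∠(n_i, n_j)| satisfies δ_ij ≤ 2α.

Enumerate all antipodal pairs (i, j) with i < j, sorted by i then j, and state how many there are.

count = 5; pairs: (0,3), (1,3), (1,4), (2,4), (2,5)

α = atan 0.45 = 24.23°;  2α = 48.46°
n_0 = (+0.9355, -0.3532)
n_1 = (+0.9188, +0.3948)
n_2 = (+0.2156, +0.9765)
n_3 = (-0.9796, +0.2010)
n_4 = (-0.3682, -0.9297)
n_5 = (+0.4082, -0.9129)
  (0,1): δ = 136.06°  ·
  (0,2): δ = 81.77°  ·
  (0,3): δ = 9.09°  ✓
  (0,4): δ = 89.08°  ·
  (0,5): δ = 134.78°  ·
  (1,2): δ = 125.71°  ·
  (1,3): δ = 34.85°  ✓
  (1,4): δ = 45.14°  ✓
  (1,5): δ = 90.84°  ·
  (2,3): δ = 89.15°  ·
  (2,4): δ = 9.16°  ✓
  (2,5): δ = 36.54°  ✓
  (3,4): δ = 100.01°  ·
  (3,5): δ = 54.31°  ·
  (4,5): δ = 134.30°  ·
antipodal pairs: 5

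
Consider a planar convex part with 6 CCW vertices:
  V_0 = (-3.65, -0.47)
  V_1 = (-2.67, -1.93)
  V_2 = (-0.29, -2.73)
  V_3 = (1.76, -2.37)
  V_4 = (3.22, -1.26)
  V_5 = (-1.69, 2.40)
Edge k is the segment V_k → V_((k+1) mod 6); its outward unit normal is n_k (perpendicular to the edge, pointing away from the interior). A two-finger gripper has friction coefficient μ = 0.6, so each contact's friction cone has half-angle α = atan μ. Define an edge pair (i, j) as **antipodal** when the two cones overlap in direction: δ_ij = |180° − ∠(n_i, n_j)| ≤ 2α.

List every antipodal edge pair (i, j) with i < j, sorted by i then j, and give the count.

α = atan 0.6 = 30.96°;  2α = 61.93°
n_0 = (-0.8303, -0.5573)
n_1 = (-0.3186, -0.9479)
n_2 = (+0.1730, -0.9849)
n_3 = (+0.6052, -0.7961)
n_4 = (+0.5976, +0.8018)
n_5 = (-0.8258, +0.5640)
  (0,1): δ = 142.45°  ·
  (0,2): δ = 113.91°  ·
  (0,3): δ = 86.63°  ·
  (0,4): δ = 19.43°  ✓
  (0,5): δ = 111.80°  ·
  (1,2): δ = 151.46°  ·
  (1,3): δ = 124.18°  ·
  (1,4): δ = 18.12°  ✓
  (1,5): δ = 74.25°  ·
  (2,3): δ = 152.72°  ·
  (2,4): δ = 46.66°  ✓
  (2,5): δ = 45.71°  ✓
  (3,4): δ = 73.95°  ·
  (3,5): δ = 18.42°  ✓
  (4,5): δ = 87.63°  ·
antipodal pairs: 5

count = 5; pairs: (0,4), (1,4), (2,4), (2,5), (3,5)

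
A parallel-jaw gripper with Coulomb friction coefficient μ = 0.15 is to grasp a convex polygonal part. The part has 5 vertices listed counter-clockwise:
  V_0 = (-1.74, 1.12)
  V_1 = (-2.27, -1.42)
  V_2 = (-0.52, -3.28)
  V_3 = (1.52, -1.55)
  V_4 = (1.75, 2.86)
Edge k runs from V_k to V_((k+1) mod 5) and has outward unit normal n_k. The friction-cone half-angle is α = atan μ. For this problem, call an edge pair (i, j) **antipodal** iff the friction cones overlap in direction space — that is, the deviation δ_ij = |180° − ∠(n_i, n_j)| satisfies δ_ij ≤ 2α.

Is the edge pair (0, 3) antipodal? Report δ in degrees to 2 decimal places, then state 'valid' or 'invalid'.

δ = 8.80°, valid

α = atan 0.15 = 8.53°;  2α = 17.06°
edge 0: e_0 = (-0.53, -2.54);  n_0 = (-0.9789, +0.2043)
edge 3: e_3 = (+0.23, +4.41);  n_3 = (+0.9986, -0.0521)
∠(n_0, n_3) = 171.20°
δ = |180° − 171.20°| = 8.80°
8.80° ≤ 2α = 17.06°  →  valid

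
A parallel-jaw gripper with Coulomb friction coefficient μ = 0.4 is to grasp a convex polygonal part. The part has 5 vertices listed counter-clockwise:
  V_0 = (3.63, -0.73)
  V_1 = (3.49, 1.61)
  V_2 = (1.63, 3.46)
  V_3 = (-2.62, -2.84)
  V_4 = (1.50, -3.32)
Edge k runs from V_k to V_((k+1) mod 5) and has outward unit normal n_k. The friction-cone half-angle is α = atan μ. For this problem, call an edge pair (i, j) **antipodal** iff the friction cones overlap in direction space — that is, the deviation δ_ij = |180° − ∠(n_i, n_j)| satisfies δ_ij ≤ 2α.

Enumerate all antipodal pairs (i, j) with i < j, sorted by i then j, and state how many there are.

α = atan 0.4 = 21.80°;  2α = 43.60°
n_0 = (+0.9982, +0.0597)
n_1 = (+0.7052, +0.7090)
n_2 = (-0.8290, +0.5592)
n_3 = (-0.1157, -0.9933)
n_4 = (+0.7724, -0.6352)
  (0,1): δ = 138.27°  ·
  (0,2): δ = 37.43°  ✓
  (0,3): δ = 79.93°  ·
  (0,4): δ = 137.14°  ·
  (1,2): δ = 79.16°  ·
  (1,3): δ = 38.20°  ✓
  (1,4): δ = 95.41°  ·
  (2,3): δ = 62.64°  ·
  (2,4): δ = 5.43°  ✓
  (3,4): δ = 122.79°  ·
antipodal pairs: 3

count = 3; pairs: (0,2), (1,3), (2,4)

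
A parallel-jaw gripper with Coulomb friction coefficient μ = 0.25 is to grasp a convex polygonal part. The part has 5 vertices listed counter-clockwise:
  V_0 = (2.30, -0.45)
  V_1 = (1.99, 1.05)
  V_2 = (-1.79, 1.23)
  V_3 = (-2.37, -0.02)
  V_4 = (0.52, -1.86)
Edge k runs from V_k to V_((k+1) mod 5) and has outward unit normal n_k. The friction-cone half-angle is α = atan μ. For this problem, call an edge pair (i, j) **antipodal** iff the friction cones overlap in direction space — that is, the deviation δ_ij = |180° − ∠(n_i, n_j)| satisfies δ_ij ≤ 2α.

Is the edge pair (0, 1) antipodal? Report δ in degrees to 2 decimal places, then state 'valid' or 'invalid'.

δ = 104.40°, invalid

α = atan 0.25 = 14.04°;  2α = 28.07°
edge 0: e_0 = (-0.31, +1.50);  n_0 = (+0.9793, +0.2024)
edge 1: e_1 = (-3.78, +0.18);  n_1 = (+0.0476, +0.9989)
∠(n_0, n_1) = 75.60°
δ = |180° − 75.60°| = 104.40°
104.40° > 2α = 28.07°  →  invalid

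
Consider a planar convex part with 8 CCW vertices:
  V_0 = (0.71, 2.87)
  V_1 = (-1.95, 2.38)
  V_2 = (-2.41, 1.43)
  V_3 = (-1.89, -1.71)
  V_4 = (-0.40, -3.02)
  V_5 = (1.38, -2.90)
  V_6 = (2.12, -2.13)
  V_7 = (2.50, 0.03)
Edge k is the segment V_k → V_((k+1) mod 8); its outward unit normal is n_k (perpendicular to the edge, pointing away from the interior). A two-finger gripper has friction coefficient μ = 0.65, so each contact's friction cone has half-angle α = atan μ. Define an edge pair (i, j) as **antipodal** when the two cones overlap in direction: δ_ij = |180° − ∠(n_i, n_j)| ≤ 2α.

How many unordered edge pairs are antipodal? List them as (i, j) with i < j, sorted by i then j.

count = 13; pairs: (0,3), (0,4), (0,5), (1,4), (1,5), (1,6), (1,7), (2,5), (2,6), (2,7), (3,6), (3,7), (4,7)

α = atan 0.65 = 33.02°;  2α = 66.05°
n_0 = (-0.1812, +0.9835)
n_1 = (-0.9000, +0.4358)
n_2 = (-0.9866, -0.1634)
n_3 = (-0.6603, -0.7510)
n_4 = (+0.0673, -0.9977)
n_5 = (+0.7210, -0.6929)
n_6 = (+0.9849, -0.1733)
n_7 = (+0.8460, +0.5332)
  (0,1): δ = 126.27°  ·
  (0,2): δ = 91.03°  ·
  (0,3): δ = 51.76°  ✓
  (0,4): δ = 6.58°  ✓
  (0,5): δ = 35.70°  ✓
  (0,6): δ = 69.58°  ·
  (0,7): δ = 111.79°  ·
  (1,2): δ = 144.76°  ·
  (1,3): δ = 105.49°  ·
  (1,4): δ = 60.31°  ✓
  (1,5): δ = 18.03°  ✓
  (1,6): δ = 15.86°  ✓
  (1,7): δ = 58.06°  ✓
  (2,3): δ = 140.72°  ·
  (2,4): δ = 95.55°  ·
  (2,5): δ = 53.26°  ✓
  (2,6): δ = 19.38°  ✓
  (2,7): δ = 22.82°  ✓
  (3,4): δ = 134.82°  ·
  (3,5): δ = 92.54°  ·
  (3,6): δ = 58.66°  ✓
  (3,7): δ = 16.46°  ✓
  (4,5): δ = 137.72°  ·
  (4,6): δ = 103.83°  ·
  (4,7): δ = 61.63°  ✓
  (5,6): δ = 146.12°  ·
  (5,7): δ = 103.92°  ·
  (6,7): δ = 137.80°  ·
antipodal pairs: 13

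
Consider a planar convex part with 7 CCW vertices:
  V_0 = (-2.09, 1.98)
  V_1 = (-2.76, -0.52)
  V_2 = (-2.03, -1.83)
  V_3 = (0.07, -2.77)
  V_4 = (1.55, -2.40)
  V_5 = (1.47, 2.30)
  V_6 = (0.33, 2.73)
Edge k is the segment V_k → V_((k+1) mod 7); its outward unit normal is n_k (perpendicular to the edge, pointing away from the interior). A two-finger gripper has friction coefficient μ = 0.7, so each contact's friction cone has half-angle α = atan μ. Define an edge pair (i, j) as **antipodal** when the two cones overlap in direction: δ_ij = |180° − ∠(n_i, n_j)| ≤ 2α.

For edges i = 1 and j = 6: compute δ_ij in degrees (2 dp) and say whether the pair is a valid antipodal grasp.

δ = 78.09°, invalid

α = atan 0.7 = 34.99°;  2α = 69.98°
edge 1: e_1 = (+0.73, -1.31);  n_1 = (-0.8735, -0.4868)
edge 6: e_6 = (-2.42, -0.75);  n_6 = (-0.2960, +0.9552)
∠(n_1, n_6) = 101.91°
δ = |180° − 101.91°| = 78.09°
78.09° > 2α = 69.98°  →  invalid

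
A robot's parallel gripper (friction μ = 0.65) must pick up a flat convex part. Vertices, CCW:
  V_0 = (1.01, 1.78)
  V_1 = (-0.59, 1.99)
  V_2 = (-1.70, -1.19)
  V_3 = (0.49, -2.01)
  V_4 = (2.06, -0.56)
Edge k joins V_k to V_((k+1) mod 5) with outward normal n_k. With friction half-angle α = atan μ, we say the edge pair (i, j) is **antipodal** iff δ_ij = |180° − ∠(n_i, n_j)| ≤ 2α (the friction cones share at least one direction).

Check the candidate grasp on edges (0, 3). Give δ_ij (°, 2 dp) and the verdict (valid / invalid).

δ = 50.20°, valid

α = atan 0.65 = 33.02°;  2α = 66.05°
edge 0: e_0 = (-1.60, +0.21);  n_0 = (+0.1301, +0.9915)
edge 3: e_3 = (+1.57, +1.45);  n_3 = (+0.6785, -0.7346)
∠(n_0, n_3) = 129.80°
δ = |180° − 129.80°| = 50.20°
50.20° ≤ 2α = 66.05°  →  valid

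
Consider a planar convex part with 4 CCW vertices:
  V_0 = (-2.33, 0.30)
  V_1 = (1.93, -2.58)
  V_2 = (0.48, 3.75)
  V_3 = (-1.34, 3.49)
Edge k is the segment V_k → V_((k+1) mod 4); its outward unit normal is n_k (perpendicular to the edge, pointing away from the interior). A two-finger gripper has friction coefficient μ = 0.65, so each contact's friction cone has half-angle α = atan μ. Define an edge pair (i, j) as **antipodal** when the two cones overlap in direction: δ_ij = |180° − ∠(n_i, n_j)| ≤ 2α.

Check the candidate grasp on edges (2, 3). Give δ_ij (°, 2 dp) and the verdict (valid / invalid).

α = atan 0.65 = 33.02°;  2α = 66.05°
edge 2: e_2 = (-1.82, -0.26);  n_2 = (-0.1414, +0.9899)
edge 3: e_3 = (-0.99, -3.19);  n_3 = (-0.9551, +0.2964)
∠(n_2, n_3) = 64.63°
δ = |180° − 64.63°| = 115.37°
115.37° > 2α = 66.05°  →  invalid

δ = 115.37°, invalid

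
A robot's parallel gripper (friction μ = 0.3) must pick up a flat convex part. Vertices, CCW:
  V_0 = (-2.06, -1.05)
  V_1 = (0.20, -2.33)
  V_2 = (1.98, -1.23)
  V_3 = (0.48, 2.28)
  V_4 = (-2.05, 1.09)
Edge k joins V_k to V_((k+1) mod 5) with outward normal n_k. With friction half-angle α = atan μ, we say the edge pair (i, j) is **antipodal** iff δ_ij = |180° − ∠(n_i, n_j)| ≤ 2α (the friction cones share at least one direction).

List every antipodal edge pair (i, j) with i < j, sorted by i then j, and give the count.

count = 2; pairs: (1,3), (2,4)

α = atan 0.3 = 16.70°;  2α = 33.40°
n_0 = (-0.4928, -0.8701)
n_1 = (+0.5257, -0.8507)
n_2 = (+0.9196, +0.3930)
n_3 = (-0.4256, +0.9049)
n_4 = (-1.0000, +0.0047)
  (0,1): δ = 118.76°  ·
  (0,2): δ = 37.33°  ·
  (0,3): δ = 54.72°  ·
  (0,4): δ = 119.26°  ·
  (1,2): δ = 98.58°  ·
  (1,3): δ = 6.52°  ✓
  (1,4): δ = 58.02°  ·
  (2,3): δ = 87.95°  ·
  (2,4): δ = 23.41°  ✓
  (3,4): δ = 115.46°  ·
antipodal pairs: 2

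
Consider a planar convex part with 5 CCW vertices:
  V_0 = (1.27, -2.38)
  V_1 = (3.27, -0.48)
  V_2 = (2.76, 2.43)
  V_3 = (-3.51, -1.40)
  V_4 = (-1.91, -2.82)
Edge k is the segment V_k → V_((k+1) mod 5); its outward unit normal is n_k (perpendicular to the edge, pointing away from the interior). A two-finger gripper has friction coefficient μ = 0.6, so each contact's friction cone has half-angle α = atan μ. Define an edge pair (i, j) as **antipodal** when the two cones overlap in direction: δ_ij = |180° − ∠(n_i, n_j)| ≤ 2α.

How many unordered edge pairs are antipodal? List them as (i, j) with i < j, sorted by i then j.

α = atan 0.6 = 30.96°;  2α = 61.93°
n_0 = (+0.6887, -0.7250)
n_1 = (+0.9850, +0.1726)
n_2 = (-0.5213, +0.8534)
n_3 = (-0.6638, -0.7479)
n_4 = (+0.1371, -0.9906)
  (0,1): δ = 123.59°  ·
  (0,2): δ = 12.11°  ✓
  (0,3): δ = 94.88°  ·
  (0,4): δ = 144.35°  ·
  (1,2): δ = 68.52°  ·
  (1,3): δ = 38.47°  ✓
  (1,4): δ = 87.94°  ·
  (2,3): δ = 73.01°  ·
  (2,4): δ = 23.54°  ✓
  (3,4): δ = 130.53°  ·
antipodal pairs: 3

count = 3; pairs: (0,2), (1,3), (2,4)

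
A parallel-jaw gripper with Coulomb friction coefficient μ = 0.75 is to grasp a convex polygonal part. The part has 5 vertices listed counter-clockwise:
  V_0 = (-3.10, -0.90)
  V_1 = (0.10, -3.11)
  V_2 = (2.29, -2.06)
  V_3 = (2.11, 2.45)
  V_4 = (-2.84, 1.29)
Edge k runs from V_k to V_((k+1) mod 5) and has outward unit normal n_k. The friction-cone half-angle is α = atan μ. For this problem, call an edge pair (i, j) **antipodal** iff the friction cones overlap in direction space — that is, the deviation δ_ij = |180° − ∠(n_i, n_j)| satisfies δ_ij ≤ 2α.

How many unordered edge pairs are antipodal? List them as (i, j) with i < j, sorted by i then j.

count = 5; pairs: (0,2), (0,3), (1,3), (1,4), (2,4)

α = atan 0.75 = 36.87°;  2α = 73.74°
n_0 = (-0.5683, -0.8228)
n_1 = (+0.4323, -0.9017)
n_2 = (+0.9992, +0.0399)
n_3 = (-0.2282, +0.9736)
n_4 = (-0.9930, +0.1179)
  (0,1): δ = 119.75°  ·
  (0,2): δ = 53.08°  ✓
  (0,3): δ = 47.82°  ✓
  (0,4): δ = 117.86°  ·
  (1,2): δ = 113.33°  ·
  (1,3): δ = 12.43°  ✓
  (1,4): δ = 57.61°  ✓
  (2,3): δ = 79.10°  ·
  (2,4): δ = 9.06°  ✓
  (3,4): δ = 109.96°  ·
antipodal pairs: 5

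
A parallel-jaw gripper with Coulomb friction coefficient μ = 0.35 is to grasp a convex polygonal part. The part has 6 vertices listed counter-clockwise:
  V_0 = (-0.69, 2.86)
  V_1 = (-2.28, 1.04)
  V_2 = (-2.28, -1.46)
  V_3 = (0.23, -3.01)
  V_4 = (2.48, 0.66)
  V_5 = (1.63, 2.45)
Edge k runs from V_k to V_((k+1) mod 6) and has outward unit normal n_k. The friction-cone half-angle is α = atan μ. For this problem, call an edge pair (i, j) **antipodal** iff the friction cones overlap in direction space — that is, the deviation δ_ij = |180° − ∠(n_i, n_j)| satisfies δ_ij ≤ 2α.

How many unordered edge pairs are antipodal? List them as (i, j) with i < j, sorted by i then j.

count = 5; pairs: (0,3), (1,3), (1,4), (2,4), (2,5)

α = atan 0.35 = 19.29°;  2α = 38.58°
n_0 = (-0.7531, +0.6579)
n_1 = (-1.0000, -0.0000)
n_2 = (-0.5254, -0.8508)
n_3 = (+0.8525, -0.5227)
n_4 = (+0.9033, +0.4290)
n_5 = (+0.1740, +0.9847)
  (0,1): δ = 138.86°  ·
  (0,2): δ = 80.56°  ·
  (0,3): δ = 9.63°  ✓
  (0,4): δ = 66.54°  ·
  (0,5): δ = 121.12°  ·
  (1,2): δ = 121.70°  ·
  (1,3): δ = 31.51°  ✓
  (1,4): δ = 25.40°  ✓
  (1,5): δ = 79.98°  ·
  (2,3): δ = 89.82°  ·
  (2,4): δ = 32.90°  ✓
  (2,5): δ = 21.67°  ✓
  (3,4): δ = 123.09°  ·
  (3,5): δ = 68.51°  ·
  (4,5): δ = 125.42°  ·
antipodal pairs: 5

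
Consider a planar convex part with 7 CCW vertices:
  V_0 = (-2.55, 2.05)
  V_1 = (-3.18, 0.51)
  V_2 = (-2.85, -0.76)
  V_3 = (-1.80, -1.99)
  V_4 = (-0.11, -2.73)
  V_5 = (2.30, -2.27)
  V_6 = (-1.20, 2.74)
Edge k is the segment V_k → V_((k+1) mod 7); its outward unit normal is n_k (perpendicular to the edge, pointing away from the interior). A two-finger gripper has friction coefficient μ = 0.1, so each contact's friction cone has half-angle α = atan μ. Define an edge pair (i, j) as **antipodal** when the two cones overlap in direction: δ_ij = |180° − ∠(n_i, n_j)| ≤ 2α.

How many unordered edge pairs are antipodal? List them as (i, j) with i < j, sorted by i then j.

α = atan 0.1 = 5.71°;  2α = 11.42°
n_0 = (-0.9255, +0.3786)
n_1 = (-0.9679, -0.2515)
n_2 = (-0.7606, -0.6493)
n_3 = (-0.4011, -0.9160)
n_4 = (+0.1875, -0.9823)
n_5 = (+0.8198, +0.5727)
n_6 = (-0.4551, +0.8904)
  (0,1): δ = 143.19°  ·
  (0,2): δ = 117.26°  ·
  (0,3): δ = 91.40°  ·
  (0,4): δ = 56.94°  ·
  (0,5): δ = 57.19°  ·
  (0,6): δ = 139.32°  ·
  (1,2): δ = 154.08°  ·
  (1,3): δ = 128.21°  ·
  (1,4): δ = 93.76°  ·
  (1,5): δ = 20.37°  ·
  (1,6): δ = 102.51°  ·
  (2,3): δ = 154.13°  ·
  (2,4): δ = 119.68°  ·
  (2,5): δ = 5.55°  ✓
  (2,6): δ = 76.59°  ·
  (3,4): δ = 145.55°  ·
  (3,5): δ = 31.41°  ·
  (3,6): δ = 50.72°  ·
  (4,5): δ = 65.87°  ·
  (4,6): δ = 16.27°  ·
  (5,6): δ = 97.87°  ·
antipodal pairs: 1

count = 1; pairs: (2,5)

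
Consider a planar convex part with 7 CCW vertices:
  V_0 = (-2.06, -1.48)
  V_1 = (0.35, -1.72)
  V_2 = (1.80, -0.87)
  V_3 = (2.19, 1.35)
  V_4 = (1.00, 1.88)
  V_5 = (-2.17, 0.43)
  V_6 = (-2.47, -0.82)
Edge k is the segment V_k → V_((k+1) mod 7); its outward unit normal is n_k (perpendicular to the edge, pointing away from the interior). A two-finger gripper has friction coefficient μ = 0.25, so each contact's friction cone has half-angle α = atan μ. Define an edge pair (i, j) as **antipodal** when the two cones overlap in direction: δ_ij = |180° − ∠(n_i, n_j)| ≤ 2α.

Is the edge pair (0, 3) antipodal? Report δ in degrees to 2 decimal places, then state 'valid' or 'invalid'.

δ = 18.32°, valid

α = atan 0.25 = 14.04°;  2α = 28.07°
edge 0: e_0 = (+2.41, -0.24);  n_0 = (-0.0991, -0.9951)
edge 3: e_3 = (-1.19, +0.53);  n_3 = (+0.4069, +0.9135)
∠(n_0, n_3) = 161.68°
δ = |180° − 161.68°| = 18.32°
18.32° ≤ 2α = 28.07°  →  valid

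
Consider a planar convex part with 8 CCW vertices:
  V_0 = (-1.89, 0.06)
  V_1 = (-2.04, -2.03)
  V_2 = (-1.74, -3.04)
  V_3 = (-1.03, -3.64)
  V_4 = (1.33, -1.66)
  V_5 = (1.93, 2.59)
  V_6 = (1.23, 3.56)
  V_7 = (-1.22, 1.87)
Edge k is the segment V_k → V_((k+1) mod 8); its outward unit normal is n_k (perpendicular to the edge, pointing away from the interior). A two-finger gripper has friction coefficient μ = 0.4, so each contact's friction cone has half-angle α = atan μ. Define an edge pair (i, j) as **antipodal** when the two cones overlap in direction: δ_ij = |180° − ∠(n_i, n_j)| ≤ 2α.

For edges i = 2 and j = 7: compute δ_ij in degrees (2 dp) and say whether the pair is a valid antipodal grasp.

α = atan 0.4 = 21.80°;  2α = 43.60°
edge 2: e_2 = (+0.71, -0.60);  n_2 = (-0.6455, -0.7638)
edge 7: e_7 = (-0.67, -1.81);  n_7 = (-0.9378, +0.3471)
∠(n_2, n_7) = 70.11°
δ = |180° − 70.11°| = 109.89°
109.89° > 2α = 43.60°  →  invalid

δ = 109.89°, invalid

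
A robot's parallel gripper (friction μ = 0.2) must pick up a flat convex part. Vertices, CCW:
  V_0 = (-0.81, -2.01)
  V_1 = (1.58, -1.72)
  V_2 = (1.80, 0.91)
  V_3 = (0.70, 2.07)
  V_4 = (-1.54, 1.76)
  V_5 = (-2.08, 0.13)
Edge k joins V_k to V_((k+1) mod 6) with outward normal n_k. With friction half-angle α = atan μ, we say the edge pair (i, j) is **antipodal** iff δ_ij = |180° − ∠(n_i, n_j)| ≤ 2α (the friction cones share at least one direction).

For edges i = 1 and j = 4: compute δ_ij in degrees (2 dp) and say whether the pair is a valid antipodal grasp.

δ = 13.55°, valid

α = atan 0.2 = 11.31°;  2α = 22.62°
edge 1: e_1 = (+0.22, +2.63);  n_1 = (+0.9965, -0.0834)
edge 4: e_4 = (-0.54, -1.63);  n_4 = (-0.9493, +0.3145)
∠(n_1, n_4) = 166.45°
δ = |180° − 166.45°| = 13.55°
13.55° ≤ 2α = 22.62°  →  valid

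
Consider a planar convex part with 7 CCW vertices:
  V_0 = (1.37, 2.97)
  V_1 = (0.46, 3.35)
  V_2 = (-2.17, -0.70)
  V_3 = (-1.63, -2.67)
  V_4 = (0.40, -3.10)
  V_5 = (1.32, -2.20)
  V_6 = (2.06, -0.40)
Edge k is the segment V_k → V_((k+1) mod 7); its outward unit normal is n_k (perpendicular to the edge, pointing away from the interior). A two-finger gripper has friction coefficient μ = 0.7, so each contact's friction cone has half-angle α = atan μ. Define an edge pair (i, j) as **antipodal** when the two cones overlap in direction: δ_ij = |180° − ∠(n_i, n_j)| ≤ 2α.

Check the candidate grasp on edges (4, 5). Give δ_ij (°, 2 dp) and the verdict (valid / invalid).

α = atan 0.7 = 34.99°;  2α = 69.98°
edge 4: e_4 = (+0.92, +0.90);  n_4 = (+0.6993, -0.7148)
edge 5: e_5 = (+0.74, +1.80);  n_5 = (+0.9249, -0.3802)
∠(n_4, n_5) = 23.28°
δ = |180° − 23.28°| = 156.72°
156.72° > 2α = 69.98°  →  invalid

δ = 156.72°, invalid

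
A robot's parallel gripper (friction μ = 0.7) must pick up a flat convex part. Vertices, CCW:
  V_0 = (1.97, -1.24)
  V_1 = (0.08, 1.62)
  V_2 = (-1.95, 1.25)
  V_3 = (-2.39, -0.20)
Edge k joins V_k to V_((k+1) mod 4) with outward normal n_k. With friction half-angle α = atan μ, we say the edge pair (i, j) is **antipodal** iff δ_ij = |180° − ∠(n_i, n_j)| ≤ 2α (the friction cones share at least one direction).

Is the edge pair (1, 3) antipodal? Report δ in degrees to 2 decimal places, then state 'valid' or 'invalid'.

α = atan 0.7 = 34.99°;  2α = 69.98°
edge 1: e_1 = (-2.03, -0.37);  n_1 = (-0.1793, +0.9838)
edge 3: e_3 = (+4.36, -1.04);  n_3 = (-0.2320, -0.9727)
∠(n_1, n_3) = 156.25°
δ = |180° − 156.25°| = 23.75°
23.75° ≤ 2α = 69.98°  →  valid

δ = 23.75°, valid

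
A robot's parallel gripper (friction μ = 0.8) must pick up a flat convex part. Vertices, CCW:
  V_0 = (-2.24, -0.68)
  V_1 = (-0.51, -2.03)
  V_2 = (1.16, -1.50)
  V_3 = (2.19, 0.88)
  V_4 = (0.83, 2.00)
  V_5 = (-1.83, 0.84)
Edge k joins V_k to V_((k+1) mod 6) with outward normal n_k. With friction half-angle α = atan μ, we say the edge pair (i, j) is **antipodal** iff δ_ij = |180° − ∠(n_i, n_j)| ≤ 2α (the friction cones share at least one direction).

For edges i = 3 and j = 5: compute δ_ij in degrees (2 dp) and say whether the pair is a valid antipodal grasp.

δ = 65.62°, valid

α = atan 0.8 = 38.66°;  2α = 77.32°
edge 3: e_3 = (-1.36, +1.12);  n_3 = (+0.6357, +0.7719)
edge 5: e_5 = (-0.41, -1.52);  n_5 = (-0.9655, +0.2604)
∠(n_3, n_5) = 114.38°
δ = |180° − 114.38°| = 65.62°
65.62° ≤ 2α = 77.32°  →  valid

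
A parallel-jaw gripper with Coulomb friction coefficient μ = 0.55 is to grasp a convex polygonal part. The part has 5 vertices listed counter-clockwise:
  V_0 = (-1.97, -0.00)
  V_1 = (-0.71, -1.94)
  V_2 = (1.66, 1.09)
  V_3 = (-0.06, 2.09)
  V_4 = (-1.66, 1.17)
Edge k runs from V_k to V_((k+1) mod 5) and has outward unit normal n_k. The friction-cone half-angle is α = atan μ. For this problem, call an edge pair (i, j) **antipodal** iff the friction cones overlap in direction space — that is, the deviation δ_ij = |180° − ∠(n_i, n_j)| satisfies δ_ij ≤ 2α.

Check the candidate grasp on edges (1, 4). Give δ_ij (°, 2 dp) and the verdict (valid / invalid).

α = atan 0.55 = 28.81°;  2α = 57.62°
edge 1: e_1 = (+2.37, +3.03);  n_1 = (+0.7877, -0.6161)
edge 4: e_4 = (-0.31, -1.17);  n_4 = (-0.9666, +0.2561)
∠(n_1, n_4) = 156.81°
δ = |180° − 156.81°| = 23.19°
23.19° ≤ 2α = 57.62°  →  valid

δ = 23.19°, valid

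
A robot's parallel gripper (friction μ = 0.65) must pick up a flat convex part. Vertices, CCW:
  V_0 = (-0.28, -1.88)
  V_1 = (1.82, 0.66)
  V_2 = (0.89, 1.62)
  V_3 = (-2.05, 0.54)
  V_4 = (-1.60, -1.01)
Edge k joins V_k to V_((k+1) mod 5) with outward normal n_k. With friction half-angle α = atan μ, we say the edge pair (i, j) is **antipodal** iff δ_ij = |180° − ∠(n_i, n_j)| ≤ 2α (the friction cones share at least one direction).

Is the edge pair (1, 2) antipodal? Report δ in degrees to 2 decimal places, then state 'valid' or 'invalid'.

δ = 113.92°, invalid

α = atan 0.65 = 33.02°;  2α = 66.05°
edge 1: e_1 = (-0.93, +0.96);  n_1 = (+0.7182, +0.6958)
edge 2: e_2 = (-2.94, -1.08);  n_2 = (-0.3448, +0.9387)
∠(n_1, n_2) = 66.08°
δ = |180° − 66.08°| = 113.92°
113.92° > 2α = 66.05°  →  invalid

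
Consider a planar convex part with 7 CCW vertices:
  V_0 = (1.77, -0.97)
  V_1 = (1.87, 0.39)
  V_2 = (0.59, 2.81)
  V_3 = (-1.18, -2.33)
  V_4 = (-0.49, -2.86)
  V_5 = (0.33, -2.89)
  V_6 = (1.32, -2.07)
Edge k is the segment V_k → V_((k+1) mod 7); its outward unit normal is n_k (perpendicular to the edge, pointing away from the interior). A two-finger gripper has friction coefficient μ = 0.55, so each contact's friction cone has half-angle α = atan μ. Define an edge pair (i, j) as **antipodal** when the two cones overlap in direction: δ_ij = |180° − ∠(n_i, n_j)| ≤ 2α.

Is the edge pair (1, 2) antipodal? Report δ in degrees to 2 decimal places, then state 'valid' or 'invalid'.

α = atan 0.55 = 28.81°;  2α = 57.62°
edge 1: e_1 = (-1.28, +2.42);  n_1 = (+0.8840, +0.4676)
edge 2: e_2 = (-1.77, -5.14);  n_2 = (-0.9455, +0.3256)
∠(n_1, n_2) = 133.12°
δ = |180° − 133.12°| = 46.88°
46.88° ≤ 2α = 57.62°  →  valid

δ = 46.88°, valid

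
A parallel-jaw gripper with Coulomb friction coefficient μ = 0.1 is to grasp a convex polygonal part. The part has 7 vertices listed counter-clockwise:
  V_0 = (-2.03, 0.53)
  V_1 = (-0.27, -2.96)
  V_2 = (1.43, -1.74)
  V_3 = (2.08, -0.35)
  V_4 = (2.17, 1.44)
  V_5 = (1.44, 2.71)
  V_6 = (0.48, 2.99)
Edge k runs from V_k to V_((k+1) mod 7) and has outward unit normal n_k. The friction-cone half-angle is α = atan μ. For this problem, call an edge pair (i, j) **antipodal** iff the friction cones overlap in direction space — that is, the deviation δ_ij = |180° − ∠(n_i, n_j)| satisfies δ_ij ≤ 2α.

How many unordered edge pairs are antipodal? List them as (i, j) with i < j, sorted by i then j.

α = atan 0.1 = 5.71°;  2α = 11.42°
n_0 = (-0.8929, -0.4503)
n_1 = (+0.5830, -0.8124)
n_2 = (+0.9058, -0.4236)
n_3 = (+0.9987, -0.0502)
n_4 = (+0.8670, +0.4983)
n_5 = (+0.2800, +0.9600)
n_6 = (-0.7000, +0.7142)
  (0,1): δ = 81.10°  ·
  (0,2): δ = 51.82°  ·
  (0,3): δ = 29.64°  ·
  (0,4): δ = 3.13°  ✓
  (0,5): δ = 46.98°  ·
  (0,6): δ = 107.66°  ·
  (1,2): δ = 150.73°  ·
  (1,3): δ = 128.54°  ·
  (1,4): δ = 95.77°  ·
  (1,5): δ = 51.93°  ·
  (1,6): δ = 8.76°  ✓
  (2,3): δ = 157.82°  ·
  (2,4): δ = 125.05°  ·
  (2,5): δ = 81.20°  ·
  (2,6): δ = 20.51°  ·
  (3,4): δ = 147.23°  ·
  (3,5): δ = 103.38°  ·
  (3,6): δ = 42.70°  ·
  (4,5): δ = 136.15°  ·
  (4,6): δ = 75.47°  ·
  (5,6): δ = 119.32°  ·
antipodal pairs: 2

count = 2; pairs: (0,4), (1,6)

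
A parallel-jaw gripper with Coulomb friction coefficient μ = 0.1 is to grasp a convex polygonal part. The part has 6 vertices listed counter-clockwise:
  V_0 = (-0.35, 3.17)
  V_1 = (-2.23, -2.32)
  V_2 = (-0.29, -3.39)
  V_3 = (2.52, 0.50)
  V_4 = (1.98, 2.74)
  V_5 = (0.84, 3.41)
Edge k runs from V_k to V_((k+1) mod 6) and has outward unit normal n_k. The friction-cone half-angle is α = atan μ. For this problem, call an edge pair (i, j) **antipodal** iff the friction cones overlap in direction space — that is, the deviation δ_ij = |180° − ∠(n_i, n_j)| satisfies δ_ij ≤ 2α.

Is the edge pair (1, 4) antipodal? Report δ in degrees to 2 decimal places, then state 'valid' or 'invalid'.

δ = 1.56°, valid

α = atan 0.1 = 5.71°;  2α = 11.42°
edge 1: e_1 = (+1.94, -1.07);  n_1 = (-0.4830, -0.8756)
edge 4: e_4 = (-1.14, +0.67);  n_4 = (+0.5067, +0.8621)
∠(n_1, n_4) = 178.44°
δ = |180° − 178.44°| = 1.56°
1.56° ≤ 2α = 11.42°  →  valid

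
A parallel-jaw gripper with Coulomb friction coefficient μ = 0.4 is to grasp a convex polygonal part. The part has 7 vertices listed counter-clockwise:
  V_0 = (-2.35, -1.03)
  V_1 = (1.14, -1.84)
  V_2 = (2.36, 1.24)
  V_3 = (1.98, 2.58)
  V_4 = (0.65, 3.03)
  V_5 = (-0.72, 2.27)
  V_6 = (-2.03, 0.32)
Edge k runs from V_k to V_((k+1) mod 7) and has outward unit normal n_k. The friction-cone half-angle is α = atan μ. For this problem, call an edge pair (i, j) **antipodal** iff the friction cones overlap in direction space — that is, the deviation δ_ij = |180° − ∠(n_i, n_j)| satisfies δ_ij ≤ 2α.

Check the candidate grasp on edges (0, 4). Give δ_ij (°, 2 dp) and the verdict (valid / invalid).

α = atan 0.4 = 21.80°;  2α = 43.60°
edge 0: e_0 = (+3.49, -0.81);  n_0 = (-0.2261, -0.9741)
edge 4: e_4 = (-1.37, -0.76);  n_4 = (-0.4851, +0.8745)
∠(n_0, n_4) = 137.91°
δ = |180° − 137.91°| = 42.09°
42.09° ≤ 2α = 43.60°  →  valid

δ = 42.09°, valid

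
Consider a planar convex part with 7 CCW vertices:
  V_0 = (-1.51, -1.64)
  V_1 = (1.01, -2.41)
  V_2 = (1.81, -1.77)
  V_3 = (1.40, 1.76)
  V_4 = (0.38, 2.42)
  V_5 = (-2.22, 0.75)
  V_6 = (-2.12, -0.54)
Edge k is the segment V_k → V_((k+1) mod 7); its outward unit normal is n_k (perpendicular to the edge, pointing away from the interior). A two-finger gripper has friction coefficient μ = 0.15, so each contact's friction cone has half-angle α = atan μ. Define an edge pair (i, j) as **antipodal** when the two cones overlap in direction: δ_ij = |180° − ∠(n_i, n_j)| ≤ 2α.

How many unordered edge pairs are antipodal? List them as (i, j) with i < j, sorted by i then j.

α = atan 0.15 = 8.53°;  2α = 17.06°
n_0 = (-0.2922, -0.9564)
n_1 = (+0.6247, -0.7809)
n_2 = (+0.9933, +0.1154)
n_3 = (+0.5433, +0.8396)
n_4 = (-0.5404, +0.8414)
n_5 = (-0.9970, -0.0773)
n_6 = (-0.8745, -0.4850)
  (0,1): δ = 124.35°  ·
  (0,2): δ = 66.38°  ·
  (0,3): δ = 15.91°  ✓
  (0,4): δ = 49.70°  ·
  (0,5): δ = 111.42°  ·
  (0,6): δ = 136.00°  ·
  (1,2): δ = 122.03°  ·
  (1,3): δ = 71.57°  ·
  (1,4): δ = 5.95°  ✓
  (1,5): δ = 55.77°  ·
  (1,6): δ = 80.35°  ·
  (2,3): δ = 129.53°  ·
  (2,4): δ = 63.91°  ·
  (2,5): δ = 2.19°  ✓
  (2,6): δ = 22.39°  ·
  (3,4): δ = 114.38°  ·
  (3,5): δ = 52.66°  ·
  (3,6): δ = 28.08°  ·
  (4,5): δ = 118.28°  ·
  (4,6): δ = 93.70°  ·
  (5,6): δ = 155.42°  ·
antipodal pairs: 3

count = 3; pairs: (0,3), (1,4), (2,5)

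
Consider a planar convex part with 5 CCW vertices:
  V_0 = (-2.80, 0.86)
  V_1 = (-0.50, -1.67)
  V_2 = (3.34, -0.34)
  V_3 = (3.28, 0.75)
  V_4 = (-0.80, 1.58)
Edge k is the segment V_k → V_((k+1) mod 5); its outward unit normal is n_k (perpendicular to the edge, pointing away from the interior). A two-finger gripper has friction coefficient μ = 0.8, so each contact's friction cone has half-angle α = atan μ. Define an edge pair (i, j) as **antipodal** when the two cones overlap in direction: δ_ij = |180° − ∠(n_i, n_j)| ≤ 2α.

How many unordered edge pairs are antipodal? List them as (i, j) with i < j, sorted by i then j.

count = 6; pairs: (0,2), (0,3), (0,4), (1,3), (1,4), (2,4)

α = atan 0.8 = 38.66°;  2α = 77.32°
n_0 = (-0.7399, -0.6727)
n_1 = (+0.3273, -0.9449)
n_2 = (+0.9985, +0.0550)
n_3 = (+0.1993, +0.9799)
n_4 = (-0.3387, +0.9409)
  (0,1): δ = 113.17°  ·
  (0,2): δ = 39.12°  ✓
  (0,3): δ = 36.23°  ✓
  (0,4): δ = 67.53°  ✓
  (1,2): δ = 105.95°  ·
  (1,3): δ = 30.60°  ✓
  (1,4): δ = 0.70°  ✓
  (2,3): δ = 104.65°  ·
  (2,4): δ = 73.35°  ✓
  (3,4): δ = 148.70°  ·
antipodal pairs: 6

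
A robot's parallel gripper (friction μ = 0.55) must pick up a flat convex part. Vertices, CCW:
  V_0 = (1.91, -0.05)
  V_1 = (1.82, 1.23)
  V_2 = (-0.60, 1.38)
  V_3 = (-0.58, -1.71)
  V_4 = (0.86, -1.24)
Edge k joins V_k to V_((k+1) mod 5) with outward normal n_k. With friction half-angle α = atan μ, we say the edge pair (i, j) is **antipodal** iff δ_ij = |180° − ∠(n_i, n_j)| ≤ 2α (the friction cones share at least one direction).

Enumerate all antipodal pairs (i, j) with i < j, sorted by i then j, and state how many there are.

count = 4; pairs: (0,2), (1,3), (1,4), (2,4)

α = atan 0.55 = 28.81°;  2α = 57.62°
n_0 = (+0.9975, +0.0701)
n_1 = (+0.0619, +0.9981)
n_2 = (-1.0000, -0.0065)
n_3 = (+0.3103, -0.9506)
n_4 = (+0.7498, -0.6616)
  (0,1): δ = 97.57°  ·
  (0,2): δ = 3.65°  ✓
  (0,3): δ = 104.05°  ·
  (0,4): δ = 134.55°  ·
  (1,2): δ = 86.08°  ·
  (1,3): δ = 21.62°  ✓
  (1,4): δ = 52.12°  ✓
  (2,3): δ = 72.29°  ·
  (2,4): δ = 41.79°  ✓
  (3,4): δ = 149.50°  ·
antipodal pairs: 4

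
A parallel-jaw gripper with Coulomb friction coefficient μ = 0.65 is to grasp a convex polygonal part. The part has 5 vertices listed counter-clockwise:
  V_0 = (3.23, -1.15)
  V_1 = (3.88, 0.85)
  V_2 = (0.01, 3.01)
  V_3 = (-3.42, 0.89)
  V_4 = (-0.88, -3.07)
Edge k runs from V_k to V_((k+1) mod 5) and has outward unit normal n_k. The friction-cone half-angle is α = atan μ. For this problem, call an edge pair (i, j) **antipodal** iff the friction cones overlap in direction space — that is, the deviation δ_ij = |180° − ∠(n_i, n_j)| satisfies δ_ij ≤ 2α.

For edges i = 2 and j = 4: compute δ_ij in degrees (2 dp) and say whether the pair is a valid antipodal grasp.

α = atan 0.65 = 33.02°;  2α = 66.05°
edge 2: e_2 = (-3.43, -2.12);  n_2 = (-0.5258, +0.8506)
edge 4: e_4 = (+4.11, +1.92);  n_4 = (+0.4232, -0.9060)
∠(n_2, n_4) = 173.32°
δ = |180° − 173.32°| = 6.68°
6.68° ≤ 2α = 66.05°  →  valid

δ = 6.68°, valid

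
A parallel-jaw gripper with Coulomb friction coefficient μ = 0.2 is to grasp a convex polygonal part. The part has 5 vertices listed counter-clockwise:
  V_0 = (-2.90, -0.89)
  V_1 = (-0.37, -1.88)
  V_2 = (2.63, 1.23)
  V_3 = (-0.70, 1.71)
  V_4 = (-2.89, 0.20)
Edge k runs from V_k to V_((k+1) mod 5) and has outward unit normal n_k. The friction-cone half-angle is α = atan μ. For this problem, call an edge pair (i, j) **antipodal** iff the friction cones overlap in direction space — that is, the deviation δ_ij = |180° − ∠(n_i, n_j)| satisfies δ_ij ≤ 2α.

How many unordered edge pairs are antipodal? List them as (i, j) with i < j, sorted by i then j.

α = atan 0.2 = 11.31°;  2α = 22.62°
n_0 = (-0.3644, -0.9312)
n_1 = (+0.7197, -0.6943)
n_2 = (+0.1427, +0.9898)
n_3 = (-0.5676, +0.8233)
n_4 = (-1.0000, +0.0092)
  (0,1): δ = 112.60°  ·
  (0,2): δ = 13.17°  ✓
  (0,3): δ = 55.96°  ·
  (0,4): δ = 110.84°  ·
  (1,2): δ = 54.23°  ·
  (1,3): δ = 11.45°  ✓
  (1,4): δ = 43.44°  ·
  (2,3): δ = 137.21°  ·
  (2,4): δ = 82.32°  ·
  (3,4): δ = 125.11°  ·
antipodal pairs: 2

count = 2; pairs: (0,2), (1,3)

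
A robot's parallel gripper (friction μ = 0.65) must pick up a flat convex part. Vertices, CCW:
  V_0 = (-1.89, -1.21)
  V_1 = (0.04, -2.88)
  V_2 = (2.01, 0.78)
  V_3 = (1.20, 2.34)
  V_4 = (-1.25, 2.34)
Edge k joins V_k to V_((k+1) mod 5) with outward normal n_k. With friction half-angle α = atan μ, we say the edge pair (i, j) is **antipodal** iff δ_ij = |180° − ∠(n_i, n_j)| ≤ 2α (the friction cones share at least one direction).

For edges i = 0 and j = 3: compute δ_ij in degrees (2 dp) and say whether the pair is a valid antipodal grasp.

α = atan 0.65 = 33.02°;  2α = 66.05°
edge 0: e_0 = (+1.93, -1.67);  n_0 = (-0.6543, -0.7562)
edge 3: e_3 = (-2.45, +0.00);  n_3 = (+0.0000, +1.0000)
∠(n_0, n_3) = 139.13°
δ = |180° − 139.13°| = 40.87°
40.87° ≤ 2α = 66.05°  →  valid

δ = 40.87°, valid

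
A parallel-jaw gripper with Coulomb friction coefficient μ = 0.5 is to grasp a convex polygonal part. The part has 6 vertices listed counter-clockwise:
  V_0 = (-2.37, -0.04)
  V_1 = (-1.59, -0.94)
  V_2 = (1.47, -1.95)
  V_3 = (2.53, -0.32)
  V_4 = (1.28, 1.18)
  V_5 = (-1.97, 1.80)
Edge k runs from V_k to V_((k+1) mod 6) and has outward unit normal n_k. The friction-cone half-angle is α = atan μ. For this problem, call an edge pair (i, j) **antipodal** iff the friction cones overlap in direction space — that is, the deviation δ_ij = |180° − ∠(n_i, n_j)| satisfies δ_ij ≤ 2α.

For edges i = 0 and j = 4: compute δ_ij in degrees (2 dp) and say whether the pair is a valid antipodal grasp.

δ = 38.29°, valid

α = atan 0.5 = 26.57°;  2α = 53.13°
edge 0: e_0 = (+0.78, -0.90);  n_0 = (-0.7557, -0.6549)
edge 4: e_4 = (-3.25, +0.62);  n_4 = (+0.1874, +0.9823)
∠(n_0, n_4) = 141.71°
δ = |180° − 141.71°| = 38.29°
38.29° ≤ 2α = 53.13°  →  valid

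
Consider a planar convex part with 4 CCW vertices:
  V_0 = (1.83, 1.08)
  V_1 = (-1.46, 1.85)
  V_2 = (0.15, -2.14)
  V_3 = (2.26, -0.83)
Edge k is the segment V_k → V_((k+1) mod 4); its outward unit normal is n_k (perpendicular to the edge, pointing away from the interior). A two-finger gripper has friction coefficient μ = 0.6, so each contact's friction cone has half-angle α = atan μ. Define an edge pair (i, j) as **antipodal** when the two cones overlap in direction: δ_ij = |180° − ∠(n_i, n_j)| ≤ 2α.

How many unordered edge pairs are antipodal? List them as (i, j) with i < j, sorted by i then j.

count = 3; pairs: (0,1), (0,2), (1,3)

α = atan 0.6 = 30.96°;  2α = 61.93°
n_0 = (+0.2279, +0.9737)
n_1 = (-0.9274, -0.3742)
n_2 = (+0.5275, -0.8496)
n_3 = (+0.9756, +0.2196)
  (0,1): δ = 54.85°  ✓
  (0,2): δ = 45.01°  ✓
  (0,3): δ = 115.86°  ·
  (1,2): δ = 80.14°  ·
  (1,3): δ = 9.29°  ✓
  (2,3): δ = 109.15°  ·
antipodal pairs: 3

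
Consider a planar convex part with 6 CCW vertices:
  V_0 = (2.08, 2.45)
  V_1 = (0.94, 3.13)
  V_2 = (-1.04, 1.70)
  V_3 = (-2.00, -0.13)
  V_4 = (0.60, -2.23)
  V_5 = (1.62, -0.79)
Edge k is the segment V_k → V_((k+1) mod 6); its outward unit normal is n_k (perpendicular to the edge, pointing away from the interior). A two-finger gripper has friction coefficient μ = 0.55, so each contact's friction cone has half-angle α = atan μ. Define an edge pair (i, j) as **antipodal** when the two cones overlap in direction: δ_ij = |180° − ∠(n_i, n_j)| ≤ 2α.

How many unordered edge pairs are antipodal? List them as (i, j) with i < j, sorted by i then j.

count = 5; pairs: (0,3), (1,4), (1,5), (2,4), (2,5)

α = atan 0.55 = 28.81°;  2α = 57.62°
n_0 = (+0.5123, +0.8588)
n_1 = (-0.5855, +0.8107)
n_2 = (-0.8855, +0.4645)
n_3 = (-0.6283, -0.7779)
n_4 = (+0.8160, -0.5780)
n_5 = (+0.9901, -0.1406)
  (0,1): δ = 113.35°  ·
  (0,2): δ = 86.87°  ·
  (0,3): δ = 8.11°  ✓
  (0,4): δ = 85.50°  ·
  (0,5): δ = 112.74°  ·
  (1,2): δ = 153.52°  ·
  (1,3): δ = 74.77°  ·
  (1,4): δ = 18.85°  ✓
  (1,5): δ = 46.08°  ✓
  (2,3): δ = 101.25°  ·
  (2,4): δ = 7.63°  ✓
  (2,5): δ = 19.60°  ✓
  (3,4): δ = 86.38°  ·
  (3,5): δ = 59.15°  ·
  (4,5): δ = 152.77°  ·
antipodal pairs: 5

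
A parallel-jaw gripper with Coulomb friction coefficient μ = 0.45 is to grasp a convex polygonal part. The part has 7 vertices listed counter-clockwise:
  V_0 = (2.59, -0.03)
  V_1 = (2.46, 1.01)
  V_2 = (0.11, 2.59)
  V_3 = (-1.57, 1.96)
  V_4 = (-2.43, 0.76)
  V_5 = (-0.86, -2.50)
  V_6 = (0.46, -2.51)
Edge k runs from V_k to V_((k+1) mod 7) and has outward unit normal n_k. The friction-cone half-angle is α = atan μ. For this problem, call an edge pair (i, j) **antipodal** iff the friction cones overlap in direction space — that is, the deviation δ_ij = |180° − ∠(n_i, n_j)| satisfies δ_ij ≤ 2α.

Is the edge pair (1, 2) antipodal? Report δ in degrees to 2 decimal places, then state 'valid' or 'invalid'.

δ = 125.53°, invalid

α = atan 0.45 = 24.23°;  2α = 48.46°
edge 1: e_1 = (-2.35, +1.58);  n_1 = (+0.5580, +0.8299)
edge 2: e_2 = (-1.68, -0.63);  n_2 = (-0.3511, +0.9363)
∠(n_1, n_2) = 54.47°
δ = |180° − 54.47°| = 125.53°
125.53° > 2α = 48.46°  →  invalid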